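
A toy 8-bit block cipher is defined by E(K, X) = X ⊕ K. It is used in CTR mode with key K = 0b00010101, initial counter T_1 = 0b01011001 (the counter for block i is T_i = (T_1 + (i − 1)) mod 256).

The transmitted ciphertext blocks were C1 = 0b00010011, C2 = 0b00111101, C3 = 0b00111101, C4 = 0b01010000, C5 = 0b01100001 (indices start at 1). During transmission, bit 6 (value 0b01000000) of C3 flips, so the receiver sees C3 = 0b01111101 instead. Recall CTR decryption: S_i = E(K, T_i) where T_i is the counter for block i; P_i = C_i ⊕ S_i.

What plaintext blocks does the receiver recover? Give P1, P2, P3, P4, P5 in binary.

Only C3 changed, to 0b01111101. In CTR, a change in C_i flips the same bit in P_i only; the keystream is unaffected. Decrypting the received ciphertext:
P1: T = 0b01011001, S = E(K, T) = 0b01001100; 0b00010011 ⊕ 0b01001100 = 0b01011111.
P2: T = 0b01011010, S = E(K, T) = 0b01001111; 0b00111101 ⊕ 0b01001111 = 0b01110010.
P3: T = 0b01011011, S = E(K, T) = 0b01001110; 0b01111101 ⊕ 0b01001110 = 0b00110011.
P4: T = 0b01011100, S = E(K, T) = 0b01001001; 0b01010000 ⊕ 0b01001001 = 0b00011001.
P5: T = 0b01011101, S = E(K, T) = 0b01001000; 0b01100001 ⊕ 0b01001000 = 0b00101001.
Blocks that differ from the original plaintext: P3.

P1 = 0b01011111, P2 = 0b01110010, P3 = 0b00110011, P4 = 0b00011001, P5 = 0b00101001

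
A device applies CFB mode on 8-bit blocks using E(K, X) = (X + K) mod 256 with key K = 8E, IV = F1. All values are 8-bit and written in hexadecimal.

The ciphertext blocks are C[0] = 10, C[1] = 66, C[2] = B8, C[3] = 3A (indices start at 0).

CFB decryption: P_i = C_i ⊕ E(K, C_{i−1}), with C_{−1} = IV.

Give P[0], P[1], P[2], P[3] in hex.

P[0] = 6F, P[1] = F8, P[2] = 4C, P[3] = 7C

P[0]: E(K, F1) = 7F; 10 ⊕ 7F = 6F.
P[1]: E(K, 10) = 9E; 66 ⊕ 9E = F8.
P[2]: E(K, 66) = F4; B8 ⊕ F4 = 4C.
P[3]: E(K, B8) = 46; 3A ⊕ 46 = 7C.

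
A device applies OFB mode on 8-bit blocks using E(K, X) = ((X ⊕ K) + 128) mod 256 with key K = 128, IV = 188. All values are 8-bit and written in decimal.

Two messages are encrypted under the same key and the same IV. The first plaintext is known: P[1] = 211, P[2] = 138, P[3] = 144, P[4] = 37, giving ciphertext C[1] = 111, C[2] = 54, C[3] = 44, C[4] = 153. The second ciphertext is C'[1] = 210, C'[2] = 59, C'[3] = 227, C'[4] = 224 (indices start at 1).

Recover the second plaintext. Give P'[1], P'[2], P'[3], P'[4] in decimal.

P'[1] = 110, P'[2] = 135, P'[3] = 95, P'[4] = 92

In OFB with a reused IV, both messages share the same keystream S_i, so C_i ⊕ C'_i = P_i ⊕ P'_i and thus P'_i = P_i ⊕ C_i ⊕ C'_i.
P'[1]: 211 ⊕ 111 ⊕ 210 = 110.
P'[2]: 138 ⊕ 54 ⊕ 59 = 135.
P'[3]: 144 ⊕ 44 ⊕ 227 = 95.
P'[4]: 37 ⊕ 153 ⊕ 224 = 92.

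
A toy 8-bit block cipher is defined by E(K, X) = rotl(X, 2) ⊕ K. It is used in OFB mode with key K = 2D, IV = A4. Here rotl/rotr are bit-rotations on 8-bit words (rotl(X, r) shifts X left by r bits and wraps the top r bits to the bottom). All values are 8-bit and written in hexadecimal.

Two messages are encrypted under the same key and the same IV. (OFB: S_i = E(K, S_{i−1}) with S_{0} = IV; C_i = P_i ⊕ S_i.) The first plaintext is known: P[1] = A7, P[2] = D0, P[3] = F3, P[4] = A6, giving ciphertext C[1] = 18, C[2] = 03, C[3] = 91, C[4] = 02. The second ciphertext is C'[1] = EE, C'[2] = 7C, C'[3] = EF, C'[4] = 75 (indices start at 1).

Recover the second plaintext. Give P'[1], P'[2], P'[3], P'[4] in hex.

In OFB with a reused IV, both messages share the same keystream S_i, so C_i ⊕ C'_i = P_i ⊕ P'_i and thus P'_i = P_i ⊕ C_i ⊕ C'_i.
P'[1]: A7 ⊕ 18 ⊕ EE = 51.
P'[2]: D0 ⊕ 03 ⊕ 7C = AF.
P'[3]: F3 ⊕ 91 ⊕ EF = 8D.
P'[4]: A6 ⊕ 02 ⊕ 75 = D1.

P'[1] = 51, P'[2] = AF, P'[3] = 8D, P'[4] = D1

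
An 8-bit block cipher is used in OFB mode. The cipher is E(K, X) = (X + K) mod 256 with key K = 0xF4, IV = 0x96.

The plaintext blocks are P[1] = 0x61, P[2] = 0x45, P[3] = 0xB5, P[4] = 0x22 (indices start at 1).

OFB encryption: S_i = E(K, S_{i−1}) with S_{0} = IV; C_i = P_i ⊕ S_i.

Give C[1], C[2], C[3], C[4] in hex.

C[1]: S = E(K, 0x96) = 0x8A; 0x61 ⊕ 0x8A = 0xEB.
C[2]: S = E(K, 0x8A) = 0x7E; 0x45 ⊕ 0x7E = 0x3B.
C[3]: S = E(K, 0x7E) = 0x72; 0xB5 ⊕ 0x72 = 0xC7.
C[4]: S = E(K, 0x72) = 0x66; 0x22 ⊕ 0x66 = 0x44.

C[1] = 0xEB, C[2] = 0x3B, C[3] = 0xC7, C[4] = 0x44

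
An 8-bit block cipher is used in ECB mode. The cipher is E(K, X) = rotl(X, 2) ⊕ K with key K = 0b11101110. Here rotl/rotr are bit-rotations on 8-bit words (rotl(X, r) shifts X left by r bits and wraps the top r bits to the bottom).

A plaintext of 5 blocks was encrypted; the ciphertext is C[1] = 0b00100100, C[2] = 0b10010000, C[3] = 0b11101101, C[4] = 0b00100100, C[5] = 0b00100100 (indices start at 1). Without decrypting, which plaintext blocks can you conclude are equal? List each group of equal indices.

P[1] = P[4] = P[5]

ECB encrypts each block independently with the same key, so equal ciphertext blocks imply equal plaintext blocks.
C[1] = C[4] = C[5] = 0b00100100, so P[1] = P[4] = P[5].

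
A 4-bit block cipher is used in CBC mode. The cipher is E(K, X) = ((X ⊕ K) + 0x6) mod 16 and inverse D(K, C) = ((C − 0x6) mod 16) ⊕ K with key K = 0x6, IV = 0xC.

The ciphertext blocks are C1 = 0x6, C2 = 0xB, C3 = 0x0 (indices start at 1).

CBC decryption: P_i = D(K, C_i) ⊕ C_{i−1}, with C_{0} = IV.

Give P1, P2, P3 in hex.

P1: D(K, 0x6) = 0x6; 0x6 ⊕ 0xC = 0xA.
P2: D(K, 0xB) = 0x3; 0x3 ⊕ 0x6 = 0x5.
P3: D(K, 0x0) = 0xC; 0xC ⊕ 0xB = 0x7.

P1 = 0xA, P2 = 0x5, P3 = 0x7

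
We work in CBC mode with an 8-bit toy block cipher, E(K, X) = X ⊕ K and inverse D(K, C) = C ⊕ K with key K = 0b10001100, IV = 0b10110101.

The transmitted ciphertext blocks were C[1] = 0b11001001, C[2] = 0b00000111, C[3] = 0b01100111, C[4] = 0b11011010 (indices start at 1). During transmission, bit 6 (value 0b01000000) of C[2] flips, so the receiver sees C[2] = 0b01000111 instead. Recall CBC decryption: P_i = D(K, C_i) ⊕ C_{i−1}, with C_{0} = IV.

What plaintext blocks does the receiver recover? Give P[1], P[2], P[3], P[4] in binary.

Only C[2] changed, to 0b01000111. In CBC, a change in C_i garbles P_i and flips the same bit in P_{i+1}. Decrypting the received ciphertext:
P[1]: D(K, 0b11001001) = 0b01000101; 0b01000101 ⊕ 0b10110101 = 0b11110000.
P[2]: D(K, 0b01000111) = 0b11001011; 0b11001011 ⊕ 0b11001001 = 0b00000010.
P[3]: D(K, 0b01100111) = 0b11101011; 0b11101011 ⊕ 0b01000111 = 0b10101100.
P[4]: D(K, 0b11011010) = 0b01010110; 0b01010110 ⊕ 0b01100111 = 0b00110001.
Blocks that differ from the original plaintext: P[2], P[3].

P[1] = 0b11110000, P[2] = 0b00000010, P[3] = 0b10101100, P[4] = 0b00110001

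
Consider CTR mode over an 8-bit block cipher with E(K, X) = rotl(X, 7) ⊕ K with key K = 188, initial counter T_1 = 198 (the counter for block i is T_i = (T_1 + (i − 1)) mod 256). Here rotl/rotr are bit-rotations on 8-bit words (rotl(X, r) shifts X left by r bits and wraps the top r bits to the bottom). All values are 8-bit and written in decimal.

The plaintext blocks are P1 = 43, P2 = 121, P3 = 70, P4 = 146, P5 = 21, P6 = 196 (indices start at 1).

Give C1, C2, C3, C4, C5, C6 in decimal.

C1 = 244, C2 = 38, C3 = 158, C4 = 202, C5 = 204, C6 = 157

CTR encryption: S_i = E(K, T_i) where T_i is the counter for block i; C_i = P_i ⊕ S_i.
C1: T = 198, S = E(K, T) = 223; 43 ⊕ 223 = 244.
C2: T = 199, S = E(K, T) = 95; 121 ⊕ 95 = 38.
C3: T = 200, S = E(K, T) = 216; 70 ⊕ 216 = 158.
C4: T = 201, S = E(K, T) = 88; 146 ⊕ 88 = 202.
C5: T = 202, S = E(K, T) = 217; 21 ⊕ 217 = 204.
C6: T = 203, S = E(K, T) = 89; 196 ⊕ 89 = 157.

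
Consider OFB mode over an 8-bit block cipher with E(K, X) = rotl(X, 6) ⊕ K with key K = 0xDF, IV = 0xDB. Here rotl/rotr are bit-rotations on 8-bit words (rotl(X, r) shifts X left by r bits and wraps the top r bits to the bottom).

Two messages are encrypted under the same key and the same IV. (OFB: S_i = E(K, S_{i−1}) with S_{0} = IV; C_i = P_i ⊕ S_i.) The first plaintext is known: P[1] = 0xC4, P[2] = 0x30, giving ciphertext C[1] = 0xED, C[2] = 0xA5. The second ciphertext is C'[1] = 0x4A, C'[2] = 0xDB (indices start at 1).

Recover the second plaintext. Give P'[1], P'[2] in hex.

In OFB with a reused IV, both messages share the same keystream S_i, so C_i ⊕ C'_i = P_i ⊕ P'_i and thus P'_i = P_i ⊕ C_i ⊕ C'_i.
P'[1]: 0xC4 ⊕ 0xED ⊕ 0x4A = 0x63.
P'[2]: 0x30 ⊕ 0xA5 ⊕ 0xDB = 0x4E.

P'[1] = 0x63, P'[2] = 0x4E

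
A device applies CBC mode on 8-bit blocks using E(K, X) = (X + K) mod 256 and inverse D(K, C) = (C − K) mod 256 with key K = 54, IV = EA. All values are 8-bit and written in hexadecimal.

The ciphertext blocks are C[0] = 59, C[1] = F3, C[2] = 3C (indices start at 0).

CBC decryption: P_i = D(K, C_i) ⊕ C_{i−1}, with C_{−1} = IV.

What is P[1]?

P[1]: D(K, F3) = 9F; 9F ⊕ 59 = C6.

P[1] = C6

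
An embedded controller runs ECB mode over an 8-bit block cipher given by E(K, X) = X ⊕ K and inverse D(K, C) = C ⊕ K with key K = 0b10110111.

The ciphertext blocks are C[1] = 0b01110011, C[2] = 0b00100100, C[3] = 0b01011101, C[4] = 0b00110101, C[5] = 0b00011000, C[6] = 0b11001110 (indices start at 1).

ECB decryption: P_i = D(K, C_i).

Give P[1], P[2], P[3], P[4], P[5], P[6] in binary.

P[1] = 0b11000100, P[2] = 0b10010011, P[3] = 0b11101010, P[4] = 0b10000010, P[5] = 0b10101111, P[6] = 0b01111001

P[1]: D(K, 0b01110011) = 0b11000100.
P[2]: D(K, 0b00100100) = 0b10010011.
P[3]: D(K, 0b01011101) = 0b11101010.
P[4]: D(K, 0b00110101) = 0b10000010.
P[5]: D(K, 0b00011000) = 0b10101111.
P[6]: D(K, 0b11001110) = 0b01111001.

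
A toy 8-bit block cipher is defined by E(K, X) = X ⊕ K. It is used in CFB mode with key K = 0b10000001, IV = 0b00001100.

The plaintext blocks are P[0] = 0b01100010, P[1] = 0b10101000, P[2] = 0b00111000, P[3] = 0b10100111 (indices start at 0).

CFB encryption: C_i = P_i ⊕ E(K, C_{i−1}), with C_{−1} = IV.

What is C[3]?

C[0]: E(K, 0b00001100) = 0b10001101; 0b01100010 ⊕ 0b10001101 = 0b11101111.
C[1]: E(K, 0b11101111) = 0b01101110; 0b10101000 ⊕ 0b01101110 = 0b11000110.
C[2]: E(K, 0b11000110) = 0b01000111; 0b00111000 ⊕ 0b01000111 = 0b01111111.
C[3]: E(K, 0b01111111) = 0b11111110; 0b10100111 ⊕ 0b11111110 = 0b01011001.

C[3] = 0b01011001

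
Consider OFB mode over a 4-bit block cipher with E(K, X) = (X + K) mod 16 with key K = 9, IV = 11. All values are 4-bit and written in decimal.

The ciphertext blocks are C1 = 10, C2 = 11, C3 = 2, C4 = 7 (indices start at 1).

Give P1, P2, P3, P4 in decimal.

OFB decryption: S_i = E(K, S_{i−1}) with S_{0} = IV; P_i = C_i ⊕ S_i.
P1: S = E(K, 11) = 4; 10 ⊕ 4 = 14.
P2: S = E(K, 4) = 13; 11 ⊕ 13 = 6.
P3: S = E(K, 13) = 6; 2 ⊕ 6 = 4.
P4: S = E(K, 6) = 15; 7 ⊕ 15 = 8.

P1 = 14, P2 = 6, P3 = 4, P4 = 8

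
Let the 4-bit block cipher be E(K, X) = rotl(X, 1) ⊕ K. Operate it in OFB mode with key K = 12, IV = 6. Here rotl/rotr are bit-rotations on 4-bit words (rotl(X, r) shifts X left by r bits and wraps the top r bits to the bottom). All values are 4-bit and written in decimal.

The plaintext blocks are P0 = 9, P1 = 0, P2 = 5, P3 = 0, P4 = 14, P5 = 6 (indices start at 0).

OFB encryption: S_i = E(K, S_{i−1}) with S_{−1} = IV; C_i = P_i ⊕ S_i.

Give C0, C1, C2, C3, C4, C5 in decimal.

C0: S = E(K, 6) = 0; 9 ⊕ 0 = 9.
C1: S = E(K, 0) = 12; 0 ⊕ 12 = 12.
C2: S = E(K, 12) = 5; 5 ⊕ 5 = 0.
C3: S = E(K, 5) = 6; 0 ⊕ 6 = 6.
C4: S = E(K, 6) = 0; 14 ⊕ 0 = 14.
C5: S = E(K, 0) = 12; 6 ⊕ 12 = 10.

C0 = 9, C1 = 12, C2 = 0, C3 = 6, C4 = 14, C5 = 10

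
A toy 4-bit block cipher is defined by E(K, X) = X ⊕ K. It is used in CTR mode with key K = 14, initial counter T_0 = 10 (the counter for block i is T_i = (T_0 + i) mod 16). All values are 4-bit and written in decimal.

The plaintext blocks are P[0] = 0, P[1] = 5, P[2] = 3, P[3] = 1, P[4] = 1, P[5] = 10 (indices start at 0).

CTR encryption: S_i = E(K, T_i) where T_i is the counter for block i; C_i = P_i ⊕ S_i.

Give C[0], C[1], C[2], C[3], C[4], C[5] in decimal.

C[0] = 4, C[1] = 0, C[2] = 1, C[3] = 2, C[4] = 1, C[5] = 11

C[0]: T = 10, S = E(K, T) = 4; 0 ⊕ 4 = 4.
C[1]: T = 11, S = E(K, T) = 5; 5 ⊕ 5 = 0.
C[2]: T = 12, S = E(K, T) = 2; 3 ⊕ 2 = 1.
C[3]: T = 13, S = E(K, T) = 3; 1 ⊕ 3 = 2.
C[4]: T = 14, S = E(K, T) = 0; 1 ⊕ 0 = 1.
C[5]: T = 15, S = E(K, T) = 1; 10 ⊕ 1 = 11.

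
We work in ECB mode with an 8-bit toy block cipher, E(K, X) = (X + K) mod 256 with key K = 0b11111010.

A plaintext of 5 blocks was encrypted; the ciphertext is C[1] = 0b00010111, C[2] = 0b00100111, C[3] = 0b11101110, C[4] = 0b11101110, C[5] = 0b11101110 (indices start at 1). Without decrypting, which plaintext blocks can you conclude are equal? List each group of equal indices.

ECB encrypts each block independently with the same key, so equal ciphertext blocks imply equal plaintext blocks.
C[3] = C[4] = C[5] = 0b11101110, so P[3] = P[4] = P[5].

P[3] = P[4] = P[5]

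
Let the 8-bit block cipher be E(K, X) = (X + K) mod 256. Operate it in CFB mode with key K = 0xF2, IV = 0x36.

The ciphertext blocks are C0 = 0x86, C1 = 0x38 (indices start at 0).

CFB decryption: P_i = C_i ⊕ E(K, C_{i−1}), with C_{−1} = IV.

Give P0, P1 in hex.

P0: E(K, 0x36) = 0x28; 0x86 ⊕ 0x28 = 0xAE.
P1: E(K, 0x86) = 0x78; 0x38 ⊕ 0x78 = 0x40.

P0 = 0xAE, P1 = 0x40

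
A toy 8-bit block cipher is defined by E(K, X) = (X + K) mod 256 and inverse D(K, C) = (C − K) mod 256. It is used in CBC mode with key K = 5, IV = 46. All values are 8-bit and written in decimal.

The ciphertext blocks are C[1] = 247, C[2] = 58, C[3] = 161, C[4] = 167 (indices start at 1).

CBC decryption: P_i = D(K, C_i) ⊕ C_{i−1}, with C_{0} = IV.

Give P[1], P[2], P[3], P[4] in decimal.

P[1] = 220, P[2] = 194, P[3] = 166, P[4] = 3

P[1]: D(K, 247) = 242; 242 ⊕ 46 = 220.
P[2]: D(K, 58) = 53; 53 ⊕ 247 = 194.
P[3]: D(K, 161) = 156; 156 ⊕ 58 = 166.
P[4]: D(K, 167) = 162; 162 ⊕ 161 = 3.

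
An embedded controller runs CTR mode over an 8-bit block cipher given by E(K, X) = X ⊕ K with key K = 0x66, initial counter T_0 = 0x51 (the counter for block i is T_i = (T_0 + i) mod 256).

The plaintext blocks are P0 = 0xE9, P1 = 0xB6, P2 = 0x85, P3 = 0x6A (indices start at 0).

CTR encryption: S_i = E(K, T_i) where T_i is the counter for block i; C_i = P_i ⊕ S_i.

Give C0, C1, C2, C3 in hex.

C0 = 0xDE, C1 = 0x82, C2 = 0xB0, C3 = 0x58

C0: T = 0x51, S = E(K, T) = 0x37; 0xE9 ⊕ 0x37 = 0xDE.
C1: T = 0x52, S = E(K, T) = 0x34; 0xB6 ⊕ 0x34 = 0x82.
C2: T = 0x53, S = E(K, T) = 0x35; 0x85 ⊕ 0x35 = 0xB0.
C3: T = 0x54, S = E(K, T) = 0x32; 0x6A ⊕ 0x32 = 0x58.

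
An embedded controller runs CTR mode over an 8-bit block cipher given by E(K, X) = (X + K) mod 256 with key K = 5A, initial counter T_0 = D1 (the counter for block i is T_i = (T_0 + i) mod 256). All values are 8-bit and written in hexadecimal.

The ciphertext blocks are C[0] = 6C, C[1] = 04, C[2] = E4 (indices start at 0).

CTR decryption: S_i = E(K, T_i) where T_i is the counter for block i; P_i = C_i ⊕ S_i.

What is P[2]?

P[2]: T = D3, S = E(K, T) = 2D; E4 ⊕ 2D = C9.

P[2] = C9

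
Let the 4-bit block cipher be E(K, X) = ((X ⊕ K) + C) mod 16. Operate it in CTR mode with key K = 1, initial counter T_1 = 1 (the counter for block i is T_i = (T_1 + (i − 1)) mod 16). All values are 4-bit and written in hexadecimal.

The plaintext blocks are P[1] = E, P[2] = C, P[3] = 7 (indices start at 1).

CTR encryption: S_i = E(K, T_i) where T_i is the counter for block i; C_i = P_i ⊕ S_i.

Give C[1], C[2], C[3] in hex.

C[1] = 2, C[2] = 3, C[3] = 9

C[1]: T = 1, S = E(K, T) = C; E ⊕ C = 2.
C[2]: T = 2, S = E(K, T) = F; C ⊕ F = 3.
C[3]: T = 3, S = E(K, T) = E; 7 ⊕ E = 9.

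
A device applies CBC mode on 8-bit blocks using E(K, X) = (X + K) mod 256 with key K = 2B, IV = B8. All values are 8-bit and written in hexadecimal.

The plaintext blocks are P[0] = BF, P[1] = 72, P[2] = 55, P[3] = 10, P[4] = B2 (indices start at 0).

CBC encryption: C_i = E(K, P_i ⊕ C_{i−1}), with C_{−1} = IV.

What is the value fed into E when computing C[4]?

16

C[0]: P[0] ⊕ B8 = 07; E(K, 07) = 32.
C[1]: P[1] ⊕ 32 = 40; E(K, 40) = 6B.
C[2]: P[2] ⊕ 6B = 3E; E(K, 3E) = 69.
C[3]: P[3] ⊕ 69 = 79; E(K, 79) = A4.
C[4]: P[4] ⊕ A4 = 16; E(K, 16) = 41.
So the input to E for block [4] is 16.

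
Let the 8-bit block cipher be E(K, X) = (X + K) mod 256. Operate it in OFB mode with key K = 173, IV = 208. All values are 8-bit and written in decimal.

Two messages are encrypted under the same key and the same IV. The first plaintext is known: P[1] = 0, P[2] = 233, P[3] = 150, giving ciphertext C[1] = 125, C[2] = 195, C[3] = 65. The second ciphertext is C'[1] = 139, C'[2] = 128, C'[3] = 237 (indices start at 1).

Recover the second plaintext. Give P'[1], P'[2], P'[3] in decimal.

P'[1] = 246, P'[2] = 170, P'[3] = 58

In OFB with a reused IV, both messages share the same keystream S_i, so C_i ⊕ C'_i = P_i ⊕ P'_i and thus P'_i = P_i ⊕ C_i ⊕ C'_i.
P'[1]: 0 ⊕ 125 ⊕ 139 = 246.
P'[2]: 233 ⊕ 195 ⊕ 128 = 170.
P'[3]: 150 ⊕ 65 ⊕ 237 = 58.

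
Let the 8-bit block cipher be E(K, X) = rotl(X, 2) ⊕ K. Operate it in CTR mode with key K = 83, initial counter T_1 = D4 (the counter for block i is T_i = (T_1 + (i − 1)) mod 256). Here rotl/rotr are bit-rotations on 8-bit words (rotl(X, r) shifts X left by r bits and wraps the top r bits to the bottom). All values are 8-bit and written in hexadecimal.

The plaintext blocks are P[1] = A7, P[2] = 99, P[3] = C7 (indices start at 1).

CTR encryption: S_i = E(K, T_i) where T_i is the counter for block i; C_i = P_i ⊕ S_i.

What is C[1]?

C[1]: T = D4, S = E(K, T) = D0; A7 ⊕ D0 = 77.

C[1] = 77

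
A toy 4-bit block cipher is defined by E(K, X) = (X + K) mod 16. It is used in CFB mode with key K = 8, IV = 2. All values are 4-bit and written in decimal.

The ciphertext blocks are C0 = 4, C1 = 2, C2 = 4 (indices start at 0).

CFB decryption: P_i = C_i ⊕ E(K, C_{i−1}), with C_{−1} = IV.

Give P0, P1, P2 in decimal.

P0: E(K, 2) = 10; 4 ⊕ 10 = 14.
P1: E(K, 4) = 12; 2 ⊕ 12 = 14.
P2: E(K, 2) = 10; 4 ⊕ 10 = 14.

P0 = 14, P1 = 14, P2 = 14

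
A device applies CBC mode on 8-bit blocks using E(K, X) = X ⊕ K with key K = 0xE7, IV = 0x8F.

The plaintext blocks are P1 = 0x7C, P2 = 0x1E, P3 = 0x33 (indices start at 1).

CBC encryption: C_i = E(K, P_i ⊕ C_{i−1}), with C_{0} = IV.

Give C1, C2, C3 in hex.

C1: P1 ⊕ 0x8F = 0xF3; E(K, 0xF3) = 0x14.
C2: P2 ⊕ 0x14 = 0x0A; E(K, 0x0A) = 0xED.
C3: P3 ⊕ 0xED = 0xDE; E(K, 0xDE) = 0x39.

C1 = 0x14, C2 = 0xED, C3 = 0x39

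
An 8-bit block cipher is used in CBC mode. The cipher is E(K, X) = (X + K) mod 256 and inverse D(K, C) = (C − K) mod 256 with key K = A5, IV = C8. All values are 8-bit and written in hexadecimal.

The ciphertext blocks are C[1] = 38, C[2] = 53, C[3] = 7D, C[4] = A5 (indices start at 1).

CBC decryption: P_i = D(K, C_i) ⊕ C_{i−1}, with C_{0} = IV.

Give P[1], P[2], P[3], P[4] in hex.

P[1] = 5B, P[2] = 96, P[3] = 8B, P[4] = 7D

P[1]: D(K, 38) = 93; 93 ⊕ C8 = 5B.
P[2]: D(K, 53) = AE; AE ⊕ 38 = 96.
P[3]: D(K, 7D) = D8; D8 ⊕ 53 = 8B.
P[4]: D(K, A5) = 00; 00 ⊕ 7D = 7D.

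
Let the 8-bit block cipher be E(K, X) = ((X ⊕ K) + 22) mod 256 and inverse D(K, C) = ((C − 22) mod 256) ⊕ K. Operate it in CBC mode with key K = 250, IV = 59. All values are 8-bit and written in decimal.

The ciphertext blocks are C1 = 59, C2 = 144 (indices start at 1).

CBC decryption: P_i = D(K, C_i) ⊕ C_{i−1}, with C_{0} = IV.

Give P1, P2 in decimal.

P1: D(K, 59) = 223; 223 ⊕ 59 = 228.
P2: D(K, 144) = 128; 128 ⊕ 59 = 187.

P1 = 228, P2 = 187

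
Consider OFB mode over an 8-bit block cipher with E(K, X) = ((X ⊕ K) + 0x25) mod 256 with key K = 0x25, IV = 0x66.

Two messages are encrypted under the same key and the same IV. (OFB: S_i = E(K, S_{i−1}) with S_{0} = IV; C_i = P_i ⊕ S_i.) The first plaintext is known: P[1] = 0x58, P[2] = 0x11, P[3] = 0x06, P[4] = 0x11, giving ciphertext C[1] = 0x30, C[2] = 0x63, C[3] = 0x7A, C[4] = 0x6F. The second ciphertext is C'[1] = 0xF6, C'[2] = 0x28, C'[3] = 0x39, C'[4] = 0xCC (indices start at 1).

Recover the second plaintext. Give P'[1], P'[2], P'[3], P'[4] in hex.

In OFB with a reused IV, both messages share the same keystream S_i, so C_i ⊕ C'_i = P_i ⊕ P'_i and thus P'_i = P_i ⊕ C_i ⊕ C'_i.
P'[1]: 0x58 ⊕ 0x30 ⊕ 0xF6 = 0x9E.
P'[2]: 0x11 ⊕ 0x63 ⊕ 0x28 = 0x5A.
P'[3]: 0x06 ⊕ 0x7A ⊕ 0x39 = 0x45.
P'[4]: 0x11 ⊕ 0x6F ⊕ 0xCC = 0xB2.

P'[1] = 0x9E, P'[2] = 0x5A, P'[3] = 0x45, P'[4] = 0xB2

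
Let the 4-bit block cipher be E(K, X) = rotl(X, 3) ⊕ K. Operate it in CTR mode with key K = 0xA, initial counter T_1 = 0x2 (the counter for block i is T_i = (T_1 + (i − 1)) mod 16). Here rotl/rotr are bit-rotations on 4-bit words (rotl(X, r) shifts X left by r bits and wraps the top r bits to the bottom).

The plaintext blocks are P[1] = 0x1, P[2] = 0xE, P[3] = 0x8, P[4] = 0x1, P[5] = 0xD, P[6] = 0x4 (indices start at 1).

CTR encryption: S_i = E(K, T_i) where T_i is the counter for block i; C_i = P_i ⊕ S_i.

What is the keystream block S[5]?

0x9

C[1]: T = 0x2, S = E(K, T) = 0xB; 0x1 ⊕ 0xB = 0xA.
C[2]: T = 0x3, S = E(K, T) = 0x3; 0xE ⊕ 0x3 = 0xD.
C[3]: T = 0x4, S = E(K, T) = 0x8; 0x8 ⊕ 0x8 = 0x0.
C[4]: T = 0x5, S = E(K, T) = 0x0; 0x1 ⊕ 0x0 = 0x1.
C[5]: T = 0x6, S = E(K, T) = 0x9; 0xD ⊕ 0x9 = 0x4.
So S[5] = 0x9.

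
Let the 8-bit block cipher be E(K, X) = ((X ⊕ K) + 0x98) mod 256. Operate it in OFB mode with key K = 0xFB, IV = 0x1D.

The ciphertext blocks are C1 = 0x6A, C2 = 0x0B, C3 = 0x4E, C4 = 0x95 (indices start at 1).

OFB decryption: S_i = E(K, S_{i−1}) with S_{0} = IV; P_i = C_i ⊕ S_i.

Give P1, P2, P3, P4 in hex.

P1 = 0x14, P2 = 0x16, P3 = 0x30, P4 = 0x88

P1: S = E(K, 0x1D) = 0x7E; 0x6A ⊕ 0x7E = 0x14.
P2: S = E(K, 0x7E) = 0x1D; 0x0B ⊕ 0x1D = 0x16.
P3: S = E(K, 0x1D) = 0x7E; 0x4E ⊕ 0x7E = 0x30.
P4: S = E(K, 0x7E) = 0x1D; 0x95 ⊕ 0x1D = 0x88.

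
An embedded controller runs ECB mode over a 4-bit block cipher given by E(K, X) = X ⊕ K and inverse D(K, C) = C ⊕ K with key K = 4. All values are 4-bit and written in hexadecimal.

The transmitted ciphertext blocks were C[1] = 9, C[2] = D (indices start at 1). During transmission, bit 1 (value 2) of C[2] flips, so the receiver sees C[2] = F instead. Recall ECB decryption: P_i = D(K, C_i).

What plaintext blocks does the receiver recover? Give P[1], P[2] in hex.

Only C[2] changed, to F. In ECB, a change in C_i affects only P_i. Decrypting the received ciphertext:
P[1]: D(K, 9) = D.
P[2]: D(K, F) = B.
Blocks that differ from the original plaintext: P[2].

P[1] = D, P[2] = B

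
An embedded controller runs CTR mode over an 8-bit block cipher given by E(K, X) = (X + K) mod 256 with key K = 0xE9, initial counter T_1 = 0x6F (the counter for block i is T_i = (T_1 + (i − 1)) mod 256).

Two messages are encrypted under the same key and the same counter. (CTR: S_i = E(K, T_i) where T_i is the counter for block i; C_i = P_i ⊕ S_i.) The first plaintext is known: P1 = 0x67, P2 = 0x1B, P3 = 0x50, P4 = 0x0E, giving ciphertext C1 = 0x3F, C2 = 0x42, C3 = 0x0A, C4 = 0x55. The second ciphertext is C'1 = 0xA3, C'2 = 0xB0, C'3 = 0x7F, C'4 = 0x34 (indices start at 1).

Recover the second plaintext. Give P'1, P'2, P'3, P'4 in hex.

P'1 = 0xFB, P'2 = 0xE9, P'3 = 0x25, P'4 = 0x6F

In CTR with a reused counter, both messages share the same keystream S_i, so C_i ⊕ C'_i = P_i ⊕ P'_i and thus P'_i = P_i ⊕ C_i ⊕ C'_i.
P'1: 0x67 ⊕ 0x3F ⊕ 0xA3 = 0xFB.
P'2: 0x1B ⊕ 0x42 ⊕ 0xB0 = 0xE9.
P'3: 0x50 ⊕ 0x0A ⊕ 0x7F = 0x25.
P'4: 0x0E ⊕ 0x55 ⊕ 0x34 = 0x6F.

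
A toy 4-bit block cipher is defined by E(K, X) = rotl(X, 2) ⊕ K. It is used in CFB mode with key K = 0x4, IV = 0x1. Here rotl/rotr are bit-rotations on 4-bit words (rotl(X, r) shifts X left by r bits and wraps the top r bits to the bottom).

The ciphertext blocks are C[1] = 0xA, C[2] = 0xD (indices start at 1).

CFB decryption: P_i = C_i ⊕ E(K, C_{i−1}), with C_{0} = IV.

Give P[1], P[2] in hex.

P[1] = 0xA, P[2] = 0x3

P[1]: E(K, 0x1) = 0x0; 0xA ⊕ 0x0 = 0xA.
P[2]: E(K, 0xA) = 0xE; 0xD ⊕ 0xE = 0x3.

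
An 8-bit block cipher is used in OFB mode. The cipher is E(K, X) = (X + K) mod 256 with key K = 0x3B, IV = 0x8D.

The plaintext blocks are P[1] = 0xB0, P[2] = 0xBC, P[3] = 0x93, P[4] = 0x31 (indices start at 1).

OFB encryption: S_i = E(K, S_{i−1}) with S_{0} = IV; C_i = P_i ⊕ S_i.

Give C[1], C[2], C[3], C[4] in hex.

C[1] = 0x78, C[2] = 0xBF, C[3] = 0xAD, C[4] = 0x48

C[1]: S = E(K, 0x8D) = 0xC8; 0xB0 ⊕ 0xC8 = 0x78.
C[2]: S = E(K, 0xC8) = 0x03; 0xBC ⊕ 0x03 = 0xBF.
C[3]: S = E(K, 0x03) = 0x3E; 0x93 ⊕ 0x3E = 0xAD.
C[4]: S = E(K, 0x3E) = 0x79; 0x31 ⊕ 0x79 = 0x48.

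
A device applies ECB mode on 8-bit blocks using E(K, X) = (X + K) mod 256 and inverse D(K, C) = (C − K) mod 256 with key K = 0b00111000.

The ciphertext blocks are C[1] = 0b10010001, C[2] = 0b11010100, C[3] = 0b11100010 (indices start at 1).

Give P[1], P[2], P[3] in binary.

P[1] = 0b01011001, P[2] = 0b10011100, P[3] = 0b10101010

ECB decryption: P_i = D(K, C_i).
P[1]: D(K, 0b10010001) = 0b01011001.
P[2]: D(K, 0b11010100) = 0b10011100.
P[3]: D(K, 0b11100010) = 0b10101010.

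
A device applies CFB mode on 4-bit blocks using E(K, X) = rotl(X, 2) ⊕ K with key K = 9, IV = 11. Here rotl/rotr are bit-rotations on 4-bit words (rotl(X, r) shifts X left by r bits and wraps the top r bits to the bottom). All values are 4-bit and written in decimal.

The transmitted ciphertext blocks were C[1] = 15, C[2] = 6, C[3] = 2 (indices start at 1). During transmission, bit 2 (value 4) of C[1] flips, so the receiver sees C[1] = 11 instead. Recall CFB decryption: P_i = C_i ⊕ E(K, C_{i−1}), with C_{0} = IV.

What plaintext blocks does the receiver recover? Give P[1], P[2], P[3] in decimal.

Only C[1] changed, to 11. In CFB, a change in C_i flips the same bit in P_i and garbles P_{i+1}. Decrypting the received ciphertext:
P[1]: E(K, 11) = 7; 11 ⊕ 7 = 12.
P[2]: E(K, 11) = 7; 6 ⊕ 7 = 1.
P[3]: E(K, 6) = 0; 2 ⊕ 0 = 2.
Blocks that differ from the original plaintext: P[1], P[2].

P[1] = 12, P[2] = 1, P[3] = 2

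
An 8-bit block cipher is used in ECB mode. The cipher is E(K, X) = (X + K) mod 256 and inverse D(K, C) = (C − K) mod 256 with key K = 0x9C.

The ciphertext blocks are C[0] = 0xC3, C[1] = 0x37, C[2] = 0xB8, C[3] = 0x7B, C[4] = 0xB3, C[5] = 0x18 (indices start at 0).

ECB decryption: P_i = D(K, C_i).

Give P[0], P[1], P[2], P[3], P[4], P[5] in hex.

P[0] = 0x27, P[1] = 0x9B, P[2] = 0x1C, P[3] = 0xDF, P[4] = 0x17, P[5] = 0x7C

P[0]: D(K, 0xC3) = 0x27.
P[1]: D(K, 0x37) = 0x9B.
P[2]: D(K, 0xB8) = 0x1C.
P[3]: D(K, 0x7B) = 0xDF.
P[4]: D(K, 0xB3) = 0x17.
P[5]: D(K, 0x18) = 0x7C.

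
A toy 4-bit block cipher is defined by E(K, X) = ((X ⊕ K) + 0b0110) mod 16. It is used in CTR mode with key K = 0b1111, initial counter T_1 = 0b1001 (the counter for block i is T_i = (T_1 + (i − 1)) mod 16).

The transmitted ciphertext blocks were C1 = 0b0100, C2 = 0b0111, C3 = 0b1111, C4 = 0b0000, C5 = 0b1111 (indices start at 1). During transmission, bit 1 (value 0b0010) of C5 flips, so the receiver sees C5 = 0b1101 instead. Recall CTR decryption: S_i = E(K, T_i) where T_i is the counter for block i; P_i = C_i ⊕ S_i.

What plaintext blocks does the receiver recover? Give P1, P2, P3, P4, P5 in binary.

Only C5 changed, to 0b1101. In CTR, a change in C_i flips the same bit in P_i only; the keystream is unaffected. Decrypting the received ciphertext:
P1: T = 0b1001, S = E(K, T) = 0b1100; 0b0100 ⊕ 0b1100 = 0b1000.
P2: T = 0b1010, S = E(K, T) = 0b1011; 0b0111 ⊕ 0b1011 = 0b1100.
P3: T = 0b1011, S = E(K, T) = 0b1010; 0b1111 ⊕ 0b1010 = 0b0101.
P4: T = 0b1100, S = E(K, T) = 0b1001; 0b0000 ⊕ 0b1001 = 0b1001.
P5: T = 0b1101, S = E(K, T) = 0b1000; 0b1101 ⊕ 0b1000 = 0b0101.
Blocks that differ from the original plaintext: P5.

P1 = 0b1000, P2 = 0b1100, P3 = 0b0101, P4 = 0b1001, P5 = 0b0101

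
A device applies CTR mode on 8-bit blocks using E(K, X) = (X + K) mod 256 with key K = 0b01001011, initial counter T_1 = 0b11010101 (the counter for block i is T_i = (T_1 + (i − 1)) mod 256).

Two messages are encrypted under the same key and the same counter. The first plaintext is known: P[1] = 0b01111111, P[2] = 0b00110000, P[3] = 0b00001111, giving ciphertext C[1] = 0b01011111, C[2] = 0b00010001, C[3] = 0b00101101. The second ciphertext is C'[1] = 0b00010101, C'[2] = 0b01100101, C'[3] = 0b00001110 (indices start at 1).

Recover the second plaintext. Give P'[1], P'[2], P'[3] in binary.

P'[1] = 0b00110101, P'[2] = 0b01000100, P'[3] = 0b00101100

In CTR with a reused counter, both messages share the same keystream S_i, so C_i ⊕ C'_i = P_i ⊕ P'_i and thus P'_i = P_i ⊕ C_i ⊕ C'_i.
P'[1]: 0b01111111 ⊕ 0b01011111 ⊕ 0b00010101 = 0b00110101.
P'[2]: 0b00110000 ⊕ 0b00010001 ⊕ 0b01100101 = 0b01000100.
P'[3]: 0b00001111 ⊕ 0b00101101 ⊕ 0b00001110 = 0b00101100.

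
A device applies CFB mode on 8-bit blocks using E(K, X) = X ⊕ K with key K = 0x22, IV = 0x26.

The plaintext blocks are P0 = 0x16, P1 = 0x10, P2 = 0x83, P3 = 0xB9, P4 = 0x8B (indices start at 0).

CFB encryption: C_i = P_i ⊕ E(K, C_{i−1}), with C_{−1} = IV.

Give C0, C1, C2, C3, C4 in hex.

C0 = 0x12, C1 = 0x20, C2 = 0x81, C3 = 0x1A, C4 = 0xB3

C0: E(K, 0x26) = 0x04; 0x16 ⊕ 0x04 = 0x12.
C1: E(K, 0x12) = 0x30; 0x10 ⊕ 0x30 = 0x20.
C2: E(K, 0x20) = 0x02; 0x83 ⊕ 0x02 = 0x81.
C3: E(K, 0x81) = 0xA3; 0xB9 ⊕ 0xA3 = 0x1A.
C4: E(K, 0x1A) = 0x38; 0x8B ⊕ 0x38 = 0xB3.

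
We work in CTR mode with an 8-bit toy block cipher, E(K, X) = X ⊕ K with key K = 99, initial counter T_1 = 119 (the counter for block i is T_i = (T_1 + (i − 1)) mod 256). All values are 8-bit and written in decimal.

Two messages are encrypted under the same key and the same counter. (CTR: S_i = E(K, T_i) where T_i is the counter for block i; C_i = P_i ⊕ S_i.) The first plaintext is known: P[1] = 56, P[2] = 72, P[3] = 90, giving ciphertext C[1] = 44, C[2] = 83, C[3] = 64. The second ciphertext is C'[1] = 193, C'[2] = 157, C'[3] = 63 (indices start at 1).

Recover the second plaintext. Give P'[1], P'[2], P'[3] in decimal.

P'[1] = 213, P'[2] = 134, P'[3] = 37

In CTR with a reused counter, both messages share the same keystream S_i, so C_i ⊕ C'_i = P_i ⊕ P'_i and thus P'_i = P_i ⊕ C_i ⊕ C'_i.
P'[1]: 56 ⊕ 44 ⊕ 193 = 213.
P'[2]: 72 ⊕ 83 ⊕ 157 = 134.
P'[3]: 90 ⊕ 64 ⊕ 63 = 37.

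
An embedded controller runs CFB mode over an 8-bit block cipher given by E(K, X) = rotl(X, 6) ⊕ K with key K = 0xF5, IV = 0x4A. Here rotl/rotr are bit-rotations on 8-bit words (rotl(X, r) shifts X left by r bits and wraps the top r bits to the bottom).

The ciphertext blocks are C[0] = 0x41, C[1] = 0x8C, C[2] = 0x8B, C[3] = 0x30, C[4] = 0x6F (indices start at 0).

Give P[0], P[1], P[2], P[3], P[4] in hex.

CFB decryption: P_i = C_i ⊕ E(K, C_{i−1}), with C_{−1} = IV.
P[0]: E(K, 0x4A) = 0x67; 0x41 ⊕ 0x67 = 0x26.
P[1]: E(K, 0x41) = 0xA5; 0x8C ⊕ 0xA5 = 0x29.
P[2]: E(K, 0x8C) = 0xD6; 0x8B ⊕ 0xD6 = 0x5D.
P[3]: E(K, 0x8B) = 0x17; 0x30 ⊕ 0x17 = 0x27.
P[4]: E(K, 0x30) = 0xF9; 0x6F ⊕ 0xF9 = 0x96.

P[0] = 0x26, P[1] = 0x29, P[2] = 0x5D, P[3] = 0x27, P[4] = 0x96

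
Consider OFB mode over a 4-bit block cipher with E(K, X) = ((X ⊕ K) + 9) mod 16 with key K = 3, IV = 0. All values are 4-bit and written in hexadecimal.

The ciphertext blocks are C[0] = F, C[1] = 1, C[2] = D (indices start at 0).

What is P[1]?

P[1] = 9

OFB decryption: S_i = E(K, S_{i−1}) with S_{−1} = IV; P_i = C_i ⊕ S_i.
P[0]: S = E(K, 0) = C; F ⊕ C = 3.
P[1]: S = E(K, C) = 8; 1 ⊕ 8 = 9.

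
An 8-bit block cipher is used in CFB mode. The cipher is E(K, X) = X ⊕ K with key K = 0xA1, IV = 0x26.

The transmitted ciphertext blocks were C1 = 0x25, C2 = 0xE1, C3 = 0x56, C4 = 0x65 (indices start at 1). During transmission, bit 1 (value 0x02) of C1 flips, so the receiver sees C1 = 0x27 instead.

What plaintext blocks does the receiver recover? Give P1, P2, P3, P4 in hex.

P1 = 0xA0, P2 = 0x67, P3 = 0x16, P4 = 0x92

CFB decryption: P_i = C_i ⊕ E(K, C_{i−1}), with C_{0} = IV.
Only C1 changed, to 0x27. In CFB, a change in C_i flips the same bit in P_i and garbles P_{i+1}. Decrypting the received ciphertext:
P1: E(K, 0x26) = 0x87; 0x27 ⊕ 0x87 = 0xA0.
P2: E(K, 0x27) = 0x86; 0xE1 ⊕ 0x86 = 0x67.
P3: E(K, 0xE1) = 0x40; 0x56 ⊕ 0x40 = 0x16.
P4: E(K, 0x56) = 0xF7; 0x65 ⊕ 0xF7 = 0x92.
Blocks that differ from the original plaintext: P1, P2.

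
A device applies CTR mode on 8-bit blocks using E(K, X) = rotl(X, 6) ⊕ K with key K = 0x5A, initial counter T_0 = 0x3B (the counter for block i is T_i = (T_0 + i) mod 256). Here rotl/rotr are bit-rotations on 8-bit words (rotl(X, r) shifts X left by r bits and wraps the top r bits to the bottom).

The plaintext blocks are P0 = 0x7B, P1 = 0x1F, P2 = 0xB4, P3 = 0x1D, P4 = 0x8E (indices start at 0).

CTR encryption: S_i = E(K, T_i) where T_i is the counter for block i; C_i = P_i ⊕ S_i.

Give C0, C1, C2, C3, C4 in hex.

C0 = 0xEF, C1 = 0x4A, C2 = 0xA1, C3 = 0xC8, C4 = 0x1B

C0: T = 0x3B, S = E(K, T) = 0x94; 0x7B ⊕ 0x94 = 0xEF.
C1: T = 0x3C, S = E(K, T) = 0x55; 0x1F ⊕ 0x55 = 0x4A.
C2: T = 0x3D, S = E(K, T) = 0x15; 0xB4 ⊕ 0x15 = 0xA1.
C3: T = 0x3E, S = E(K, T) = 0xD5; 0x1D ⊕ 0xD5 = 0xC8.
C4: T = 0x3F, S = E(K, T) = 0x95; 0x8E ⊕ 0x95 = 0x1B.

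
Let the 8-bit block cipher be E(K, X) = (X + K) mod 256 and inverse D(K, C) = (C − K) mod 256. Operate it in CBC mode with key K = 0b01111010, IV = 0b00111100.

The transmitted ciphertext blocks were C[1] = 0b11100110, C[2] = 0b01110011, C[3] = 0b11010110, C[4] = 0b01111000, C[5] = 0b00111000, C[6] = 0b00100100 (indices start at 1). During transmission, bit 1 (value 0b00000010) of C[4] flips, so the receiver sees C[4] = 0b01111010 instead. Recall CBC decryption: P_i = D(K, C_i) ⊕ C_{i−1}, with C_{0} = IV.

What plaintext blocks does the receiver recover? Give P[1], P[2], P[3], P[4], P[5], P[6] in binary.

Only C[4] changed, to 0b01111010. In CBC, a change in C_i garbles P_i and flips the same bit in P_{i+1}. Decrypting the received ciphertext:
P[1]: D(K, 0b11100110) = 0b01101100; 0b01101100 ⊕ 0b00111100 = 0b01010000.
P[2]: D(K, 0b01110011) = 0b11111001; 0b11111001 ⊕ 0b11100110 = 0b00011111.
P[3]: D(K, 0b11010110) = 0b01011100; 0b01011100 ⊕ 0b01110011 = 0b00101111.
P[4]: D(K, 0b01111010) = 0b00000000; 0b00000000 ⊕ 0b11010110 = 0b11010110.
P[5]: D(K, 0b00111000) = 0b10111110; 0b10111110 ⊕ 0b01111010 = 0b11000100.
P[6]: D(K, 0b00100100) = 0b10101010; 0b10101010 ⊕ 0b00111000 = 0b10010010.
Blocks that differ from the original plaintext: P[4], P[5].

P[1] = 0b01010000, P[2] = 0b00011111, P[3] = 0b00101111, P[4] = 0b11010110, P[5] = 0b11000100, P[6] = 0b10010010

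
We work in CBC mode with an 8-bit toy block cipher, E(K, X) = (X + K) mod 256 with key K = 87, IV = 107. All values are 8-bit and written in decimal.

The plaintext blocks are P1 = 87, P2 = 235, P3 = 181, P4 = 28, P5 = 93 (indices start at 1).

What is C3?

CBC encryption: C_i = E(K, P_i ⊕ C_{i−1}), with C_{0} = IV.
C1: P1 ⊕ 107 = 60; E(K, 60) = 147.
C2: P2 ⊕ 147 = 120; E(K, 120) = 207.
C3: P3 ⊕ 207 = 122; E(K, 122) = 209.

C3 = 209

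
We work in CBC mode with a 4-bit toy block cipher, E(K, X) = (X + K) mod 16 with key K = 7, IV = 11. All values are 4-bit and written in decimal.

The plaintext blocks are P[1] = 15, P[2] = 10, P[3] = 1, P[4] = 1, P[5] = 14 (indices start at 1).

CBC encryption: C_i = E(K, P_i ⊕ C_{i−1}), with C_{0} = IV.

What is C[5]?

C[5] = 13

C[1]: P[1] ⊕ 11 = 4; E(K, 4) = 11.
C[2]: P[2] ⊕ 11 = 1; E(K, 1) = 8.
C[3]: P[3] ⊕ 8 = 9; E(K, 9) = 0.
C[4]: P[4] ⊕ 0 = 1; E(K, 1) = 8.
C[5]: P[5] ⊕ 8 = 6; E(K, 6) = 13.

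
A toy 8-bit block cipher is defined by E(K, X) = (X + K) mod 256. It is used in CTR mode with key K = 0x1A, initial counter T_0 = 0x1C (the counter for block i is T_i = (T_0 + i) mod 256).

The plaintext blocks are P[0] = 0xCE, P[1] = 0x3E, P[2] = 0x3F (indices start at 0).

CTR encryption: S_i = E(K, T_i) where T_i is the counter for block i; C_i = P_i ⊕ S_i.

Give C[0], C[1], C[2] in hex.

C[0] = 0xF8, C[1] = 0x09, C[2] = 0x07

C[0]: T = 0x1C, S = E(K, T) = 0x36; 0xCE ⊕ 0x36 = 0xF8.
C[1]: T = 0x1D, S = E(K, T) = 0x37; 0x3E ⊕ 0x37 = 0x09.
C[2]: T = 0x1E, S = E(K, T) = 0x38; 0x3F ⊕ 0x38 = 0x07.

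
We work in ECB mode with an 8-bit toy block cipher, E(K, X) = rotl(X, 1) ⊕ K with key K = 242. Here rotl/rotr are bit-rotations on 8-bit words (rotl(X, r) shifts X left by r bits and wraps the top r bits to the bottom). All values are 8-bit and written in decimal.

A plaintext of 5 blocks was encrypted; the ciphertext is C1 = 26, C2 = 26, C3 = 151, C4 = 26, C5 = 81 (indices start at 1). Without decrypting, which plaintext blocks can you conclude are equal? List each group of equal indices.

P1 = P2 = P4

ECB encrypts each block independently with the same key, so equal ciphertext blocks imply equal plaintext blocks.
C1 = C2 = C4 = 26, so P1 = P2 = P4.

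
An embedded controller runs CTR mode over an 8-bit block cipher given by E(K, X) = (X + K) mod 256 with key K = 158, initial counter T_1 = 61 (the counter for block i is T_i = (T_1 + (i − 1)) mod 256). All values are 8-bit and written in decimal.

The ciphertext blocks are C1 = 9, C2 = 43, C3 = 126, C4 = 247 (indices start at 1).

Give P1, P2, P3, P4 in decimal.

CTR decryption: S_i = E(K, T_i) where T_i is the counter for block i; P_i = C_i ⊕ S_i.
P1: T = 61, S = E(K, T) = 219; 9 ⊕ 219 = 210.
P2: T = 62, S = E(K, T) = 220; 43 ⊕ 220 = 247.
P3: T = 63, S = E(K, T) = 221; 126 ⊕ 221 = 163.
P4: T = 64, S = E(K, T) = 222; 247 ⊕ 222 = 41.

P1 = 210, P2 = 247, P3 = 163, P4 = 41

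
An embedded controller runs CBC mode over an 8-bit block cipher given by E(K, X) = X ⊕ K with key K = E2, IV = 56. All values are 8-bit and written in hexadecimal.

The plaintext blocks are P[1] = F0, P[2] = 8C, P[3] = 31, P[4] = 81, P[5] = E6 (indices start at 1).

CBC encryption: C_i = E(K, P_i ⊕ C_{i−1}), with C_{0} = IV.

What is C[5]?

C[5] = 9E

C[1]: P[1] ⊕ 56 = A6; E(K, A6) = 44.
C[2]: P[2] ⊕ 44 = C8; E(K, C8) = 2A.
C[3]: P[3] ⊕ 2A = 1B; E(K, 1B) = F9.
C[4]: P[4] ⊕ F9 = 78; E(K, 78) = 9A.
C[5]: P[5] ⊕ 9A = 7C; E(K, 7C) = 9E.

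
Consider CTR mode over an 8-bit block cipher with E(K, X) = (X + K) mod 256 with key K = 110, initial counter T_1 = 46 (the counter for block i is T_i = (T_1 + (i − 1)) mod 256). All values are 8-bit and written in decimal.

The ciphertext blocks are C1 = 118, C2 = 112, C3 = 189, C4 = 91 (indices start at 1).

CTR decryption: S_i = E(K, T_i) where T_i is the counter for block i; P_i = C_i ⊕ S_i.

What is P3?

P3: T = 48, S = E(K, T) = 158; 189 ⊕ 158 = 35.

P3 = 35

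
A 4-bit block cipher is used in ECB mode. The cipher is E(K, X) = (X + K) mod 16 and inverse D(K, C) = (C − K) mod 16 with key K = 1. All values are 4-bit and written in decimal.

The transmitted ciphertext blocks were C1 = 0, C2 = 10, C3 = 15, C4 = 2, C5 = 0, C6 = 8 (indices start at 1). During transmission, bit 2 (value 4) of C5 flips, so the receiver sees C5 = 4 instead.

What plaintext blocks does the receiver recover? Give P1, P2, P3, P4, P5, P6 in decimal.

ECB decryption: P_i = D(K, C_i).
Only C5 changed, to 4. In ECB, a change in C_i affects only P_i. Decrypting the received ciphertext:
P1: D(K, 0) = 15.
P2: D(K, 10) = 9.
P3: D(K, 15) = 14.
P4: D(K, 2) = 1.
P5: D(K, 4) = 3.
P6: D(K, 8) = 7.
Blocks that differ from the original plaintext: P5.

P1 = 15, P2 = 9, P3 = 14, P4 = 1, P5 = 3, P6 = 7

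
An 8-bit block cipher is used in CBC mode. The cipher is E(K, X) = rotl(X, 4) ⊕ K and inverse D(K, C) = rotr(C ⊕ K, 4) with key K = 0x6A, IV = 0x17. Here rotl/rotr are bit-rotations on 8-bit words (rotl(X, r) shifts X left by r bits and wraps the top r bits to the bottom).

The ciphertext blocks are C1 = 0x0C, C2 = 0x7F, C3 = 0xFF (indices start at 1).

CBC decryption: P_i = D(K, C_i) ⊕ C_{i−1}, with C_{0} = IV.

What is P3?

P3 = 0x26

P3: D(K, 0xFF) = 0x59; 0x59 ⊕ 0x7F = 0x26.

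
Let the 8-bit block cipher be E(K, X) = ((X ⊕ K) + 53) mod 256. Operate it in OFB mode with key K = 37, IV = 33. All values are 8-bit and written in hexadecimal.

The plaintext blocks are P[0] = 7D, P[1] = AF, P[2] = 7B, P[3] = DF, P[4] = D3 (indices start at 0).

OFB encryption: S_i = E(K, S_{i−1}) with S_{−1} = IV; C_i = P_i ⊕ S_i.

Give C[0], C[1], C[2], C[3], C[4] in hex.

C[0]: S = E(K, 33) = 57; 7D ⊕ 57 = 2A.
C[1]: S = E(K, 57) = B3; AF ⊕ B3 = 1C.
C[2]: S = E(K, B3) = D7; 7B ⊕ D7 = AC.
C[3]: S = E(K, D7) = 33; DF ⊕ 33 = EC.
C[4]: S = E(K, 33) = 57; D3 ⊕ 57 = 84.

C[0] = 2A, C[1] = 1C, C[2] = AC, C[3] = EC, C[4] = 84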